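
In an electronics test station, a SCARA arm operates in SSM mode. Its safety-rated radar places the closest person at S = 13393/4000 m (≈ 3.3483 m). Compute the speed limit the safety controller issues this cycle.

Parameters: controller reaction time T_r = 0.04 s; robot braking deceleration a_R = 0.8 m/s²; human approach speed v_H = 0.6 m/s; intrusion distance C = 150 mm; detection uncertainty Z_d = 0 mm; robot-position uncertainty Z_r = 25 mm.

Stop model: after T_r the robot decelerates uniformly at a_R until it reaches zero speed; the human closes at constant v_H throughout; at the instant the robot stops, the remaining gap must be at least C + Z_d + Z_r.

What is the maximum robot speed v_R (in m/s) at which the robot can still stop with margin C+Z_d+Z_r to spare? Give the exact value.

quadratic (5/8)·v² + (79/100)·v + (-12597/4000) = 0
  disc = (79/100)² − 4·(5/8)·(-12597/4000) = 339889/40000 ; √disc = 583/200
  v_R = (−(79/100) + 583/200) / (2·(5/8)) = 17/10 m/s
check:
stop time T_s = (17/10)/(4/5) = 2.1250 s
robot in T_r: 1.7000·0.0400 = 0.0680 m
robot under decel: 1.7000²/(2·0.8000) = 1.8062 m
person approaches 0.6000·(0.0400+2.1250) = 1.2990 m
residual clearance needed = 0.1500+0.0000+0.0250 = 0.1750 m
sum ≈ 0.0680+1.8062+1.2990+0.1750 ≈ 3.3483 m = S ✓

v_R_max = 17/10 m/s = 1.7000 m/s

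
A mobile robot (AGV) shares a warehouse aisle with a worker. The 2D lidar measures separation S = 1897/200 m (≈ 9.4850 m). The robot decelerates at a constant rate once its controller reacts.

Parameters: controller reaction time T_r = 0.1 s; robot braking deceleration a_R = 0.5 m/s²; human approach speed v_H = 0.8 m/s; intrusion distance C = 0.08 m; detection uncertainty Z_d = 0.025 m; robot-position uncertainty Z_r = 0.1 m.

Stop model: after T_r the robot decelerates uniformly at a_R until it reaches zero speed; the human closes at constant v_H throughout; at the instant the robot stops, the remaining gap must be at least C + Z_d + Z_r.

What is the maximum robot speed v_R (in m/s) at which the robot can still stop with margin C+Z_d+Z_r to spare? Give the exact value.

v_R_max = 23/10 m/s = 2.3000 m/s

quadratic (1)·v² + (17/10)·v + (-46/5) = 0
  disc = (17/10)² − 4·(1)·(-46/5) = 3969/100 ; √disc = 63/10
  v_R = (−(17/10) + 63/10) / (2·(1)) = 23/10 m/s
check:
stop time T_s = (23/10)/(1/2) = 4.6000 s
robot covers v_R·T_r = 2.3000·0.1000 = 0.2300 m before braking
robot under decel: 2.3000²/(2·0.5000) = 5.2900 m
person approaches 0.8000·(0.1000+4.6000) = 3.7600 m
residual clearance needed = 0.0800+0.0250+0.1000 = 0.2050 m
sum ≈ 0.2300+5.2900+3.7600+0.2050 ≈ 9.4850 m = S ✓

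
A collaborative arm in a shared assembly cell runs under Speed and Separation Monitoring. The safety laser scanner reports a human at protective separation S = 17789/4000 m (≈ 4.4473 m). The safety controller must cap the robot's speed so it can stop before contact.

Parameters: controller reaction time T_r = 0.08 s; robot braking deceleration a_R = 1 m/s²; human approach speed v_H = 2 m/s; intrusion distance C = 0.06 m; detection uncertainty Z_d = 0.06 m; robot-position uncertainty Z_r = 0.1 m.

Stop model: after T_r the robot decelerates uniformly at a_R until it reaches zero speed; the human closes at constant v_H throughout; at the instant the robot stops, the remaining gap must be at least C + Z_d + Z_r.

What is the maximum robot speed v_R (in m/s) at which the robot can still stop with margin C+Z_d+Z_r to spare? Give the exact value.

collect terms ⇒ (1/2)·v_R² + (52/25)·v_R + (-16269/4000) = 0
  disc = (52/25)² − 4·(1/2)·(-16269/4000) = 124609/10000 ; √disc = 353/100
  v_R = (−(52/25) + 353/100) / (2·(1/2)) = 29/20 m/s
check:
stop time T_s = (29/20)/1 = 1.4500 s
robot covers v_R·T_r = 1.4500·0.0800 = 0.1160 m before braking
robot covers 1.4500·1.4500 − ½·1.0000·1.4500² = 1.0513 m while stopping
person approaches 2.0000·(0.0800+1.4500) = 3.0600 m
margins: 0.0600+0.0600+0.1000 = 0.2200 m
sum ≈ 0.1160+1.0513+3.0600+0.2200 ≈ 4.4473 m = S ✓

v_R_max = 29/20 m/s = 1.4500 m/s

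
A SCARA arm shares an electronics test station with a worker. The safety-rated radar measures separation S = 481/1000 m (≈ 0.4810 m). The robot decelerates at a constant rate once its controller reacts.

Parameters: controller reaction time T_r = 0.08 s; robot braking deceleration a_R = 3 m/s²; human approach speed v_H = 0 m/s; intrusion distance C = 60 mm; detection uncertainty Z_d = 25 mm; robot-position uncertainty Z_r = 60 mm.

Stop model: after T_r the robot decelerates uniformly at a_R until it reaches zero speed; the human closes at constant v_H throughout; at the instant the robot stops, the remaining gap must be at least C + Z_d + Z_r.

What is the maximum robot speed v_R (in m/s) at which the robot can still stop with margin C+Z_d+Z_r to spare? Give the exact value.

v_R_max = 6/5 m/s = 1.2000 m/s

quadratic (1/6)·v² + (2/25)·v + (-42/125) = 0
  disc = (2/25)² − 4·(1/6)·(-42/125) = 144/625 ; √disc = 12/25
  v_R = (−(2/25) + 12/25) / (2·(1/6)) = 6/5 m/s
check:
T_s = v_R/a_R = (6/5)/3 = 0.4000 s
robot in T_r: 1.2000·0.0800 = 0.0960 m
robot covers 1.2000·0.4000 − ½·3.0000·0.4000² = 0.2400 m while stopping
human over T_r+T_s: 0.0000·(0.0800+0.4000) = 0.0000 m
margins: 0.0600+0.0250+0.0600 = 0.1450 m
sum ≈ 0.0960+0.2400+0.0000+0.1450 ≈ 0.4810 m = S ✓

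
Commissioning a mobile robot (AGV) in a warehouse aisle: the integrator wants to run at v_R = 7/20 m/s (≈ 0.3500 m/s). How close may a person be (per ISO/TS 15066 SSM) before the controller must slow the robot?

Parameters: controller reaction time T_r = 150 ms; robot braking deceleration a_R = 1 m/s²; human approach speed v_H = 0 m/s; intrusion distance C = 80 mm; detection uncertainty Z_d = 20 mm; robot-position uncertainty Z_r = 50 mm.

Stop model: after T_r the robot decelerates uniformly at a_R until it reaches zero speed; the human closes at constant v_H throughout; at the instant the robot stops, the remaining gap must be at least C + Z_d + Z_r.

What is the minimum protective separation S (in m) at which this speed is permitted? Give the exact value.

S_min = 211/800 m = 0.2637 m

T_s = v_R/a_R = (7/20)/1 = 0.3500 s
robot in T_r: 0.3500·0.1500 = 0.0525 m
robot under decel: 0.3500²/(2·1.0000) = 0.0612 m
human closes 0.0000·0.5000 = 0.0000 m
C+Z_d+Z_r = 0.0800+0.0200+0.0500 = 0.1500 m
S_min ≈ 0.0525+0.0612+0.0000+0.1500  ⇒  S_min = 211/800 m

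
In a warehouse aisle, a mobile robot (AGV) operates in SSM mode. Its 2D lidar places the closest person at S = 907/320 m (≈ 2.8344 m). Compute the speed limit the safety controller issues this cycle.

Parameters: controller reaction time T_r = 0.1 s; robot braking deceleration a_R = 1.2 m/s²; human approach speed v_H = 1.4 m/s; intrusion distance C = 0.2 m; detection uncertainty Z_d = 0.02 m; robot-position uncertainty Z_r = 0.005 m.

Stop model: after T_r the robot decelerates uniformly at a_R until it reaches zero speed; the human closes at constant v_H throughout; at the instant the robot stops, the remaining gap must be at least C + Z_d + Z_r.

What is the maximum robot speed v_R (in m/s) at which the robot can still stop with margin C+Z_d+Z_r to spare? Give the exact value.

v_R_max = 27/20 m/s = 1.3500 m/s

quadratic (5/12)·v² + (19/15)·v + (-3951/1600) = 0
  disc = (19/15)² − 4·(5/12)·(-3951/1600) = 82369/14400 ; √disc = 287/120
  v_R = (−(19/15) + 287/120) / (2·(5/12)) = 27/20 m/s
check:
T_s = v_R/a_R = (27/20)/(6/5) = 1.1250 s
robot covers v_R·T_r = 1.3500·0.1000 = 0.1350 m before braking
robot covers 1.3500·1.1250 − ½·1.2000·1.1250² = 0.7594 m while stopping
human over T_r+T_s: 1.4000·(0.1000+1.1250) = 1.7150 m
C+Z_d+Z_r = 0.2000+0.0200+0.0050 = 0.2250 m
sum ≈ 0.1350+0.7594+1.7150+0.2250 ≈ 2.8344 m = S ✓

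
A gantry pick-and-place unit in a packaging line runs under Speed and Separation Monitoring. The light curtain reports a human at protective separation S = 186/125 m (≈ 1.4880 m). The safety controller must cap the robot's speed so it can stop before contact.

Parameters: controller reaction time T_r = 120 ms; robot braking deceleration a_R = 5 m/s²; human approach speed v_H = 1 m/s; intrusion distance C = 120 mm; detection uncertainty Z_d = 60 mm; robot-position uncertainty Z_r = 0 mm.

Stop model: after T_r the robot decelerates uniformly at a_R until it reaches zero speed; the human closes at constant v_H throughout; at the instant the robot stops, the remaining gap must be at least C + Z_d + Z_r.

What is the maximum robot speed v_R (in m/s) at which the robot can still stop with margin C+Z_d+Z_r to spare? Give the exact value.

collect terms ⇒ (1/10)·v_R² + (8/25)·v_R + (-297/250) = 0
  disc = (8/25)² − 4·(1/10)·(-297/250) = 361/625 ; √disc = 19/25
  v_R = (−(8/25) + 19/25) / (2·(1/10)) = 11/5 m/s
check:
braking lasts T_s = (11/5)/5 = 0.4400 s
reaction-phase robot travel = 2.2000·0.1200 = 0.2640 m
robot under decel: 2.2000²/(2·5.0000) = 0.4840 m
person approaches 1.0000·(0.1200+0.4400) = 0.5600 m
margins: 0.1200+0.0600+0.0000 = 0.1800 m
sum ≈ 0.2640+0.4840+0.5600+0.1800 ≈ 1.4880 m = S ✓

v_R_max = 11/5 m/s = 2.2000 m/s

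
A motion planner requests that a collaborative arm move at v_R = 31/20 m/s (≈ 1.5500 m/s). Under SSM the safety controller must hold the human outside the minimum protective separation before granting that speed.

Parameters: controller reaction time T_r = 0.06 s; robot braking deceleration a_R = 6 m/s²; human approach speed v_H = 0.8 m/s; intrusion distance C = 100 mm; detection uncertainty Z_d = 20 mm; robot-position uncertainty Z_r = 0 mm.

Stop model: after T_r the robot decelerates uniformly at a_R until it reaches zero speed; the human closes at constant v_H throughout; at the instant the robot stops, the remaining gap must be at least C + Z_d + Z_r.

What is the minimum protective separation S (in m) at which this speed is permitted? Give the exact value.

S_min = 5343/8000 m = 0.6679 m

T_s = v_R/a_R = (31/20)/6 = 0.2583 s
robot covers v_R·T_r = 1.5500·0.0600 = 0.0930 m before braking
braking distance = 1.5500²/(2·6.0000) = 0.2002 m
human closes 0.8000·0.3183 = 0.2547 m
residual clearance needed = 0.1000+0.0200+0.0000 = 0.1200 m
S_min ≈ 0.0930+0.2002+0.2547+0.1200  ⇒  S_min = 5343/8000 m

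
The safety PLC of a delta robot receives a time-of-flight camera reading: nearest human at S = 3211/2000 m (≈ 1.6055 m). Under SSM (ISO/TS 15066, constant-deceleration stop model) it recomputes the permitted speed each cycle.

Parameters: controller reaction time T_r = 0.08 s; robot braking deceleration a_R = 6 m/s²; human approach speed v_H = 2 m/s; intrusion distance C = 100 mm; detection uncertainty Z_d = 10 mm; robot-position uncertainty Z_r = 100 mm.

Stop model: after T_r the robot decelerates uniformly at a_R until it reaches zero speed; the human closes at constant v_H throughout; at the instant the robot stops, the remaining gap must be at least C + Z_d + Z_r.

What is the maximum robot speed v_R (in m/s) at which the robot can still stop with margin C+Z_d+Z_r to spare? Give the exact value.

v_R_max = 21/10 m/s = 2.1000 m/s

quadratic (1/12)·v² + (31/75)·v + (-2471/2000) = 0
  disc = (31/75)² − 4·(1/12)·(-2471/2000) = 52441/90000 ; √disc = 229/300
  v_R = (−(31/75) + 229/300) / (2·(1/12)) = 21/10 m/s
check:
T_s = v_R/a_R = (21/10)/6 = 0.3500 s
reaction-phase robot travel = 2.1000·0.0800 = 0.1680 m
robot under decel: 2.1000²/(2·6.0000) = 0.3675 m
human over T_r+T_s: 2.0000·(0.0800+0.3500) = 0.8600 m
margins: 0.1000+0.0100+0.1000 = 0.2100 m
sum ≈ 0.1680+0.3675+0.8600+0.2100 ≈ 1.6055 m = S ✓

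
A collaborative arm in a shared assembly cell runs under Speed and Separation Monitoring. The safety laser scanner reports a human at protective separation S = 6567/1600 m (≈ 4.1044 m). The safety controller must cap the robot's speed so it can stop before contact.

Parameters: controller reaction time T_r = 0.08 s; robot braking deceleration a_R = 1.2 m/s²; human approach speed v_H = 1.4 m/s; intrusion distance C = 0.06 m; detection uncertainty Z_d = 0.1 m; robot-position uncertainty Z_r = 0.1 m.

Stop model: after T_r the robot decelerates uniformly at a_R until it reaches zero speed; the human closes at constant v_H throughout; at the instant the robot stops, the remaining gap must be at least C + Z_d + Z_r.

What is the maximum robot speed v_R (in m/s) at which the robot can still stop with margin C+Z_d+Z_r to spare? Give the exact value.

at the boundary: (5/12)·v² + (187/150)·v + (-29859/8000) = 0
  disc = (187/150)² − 4·(5/12)·(-29859/8000) = 2798929/360000 ; √disc = 1673/600
  v_R = (−(187/150) + 1673/600) / (2·(5/12)) = 37/20 m/s
check:
stop time T_s = (37/20)/(6/5) = 1.5417 s
reaction-phase robot travel = 1.8500·0.0800 = 0.1480 m
robot covers 1.8500·1.5417 − ½·1.2000·1.5417² = 1.4260 m while stopping
human closes 1.4000·1.6217 = 2.2703 m
C+Z_d+Z_r = 0.0600+0.1000+0.1000 = 0.2600 m
sum ≈ 0.1480+1.4260+2.2703+0.2600 ≈ 4.1044 m = S ✓

v_R_max = 37/20 m/s = 1.8500 m/s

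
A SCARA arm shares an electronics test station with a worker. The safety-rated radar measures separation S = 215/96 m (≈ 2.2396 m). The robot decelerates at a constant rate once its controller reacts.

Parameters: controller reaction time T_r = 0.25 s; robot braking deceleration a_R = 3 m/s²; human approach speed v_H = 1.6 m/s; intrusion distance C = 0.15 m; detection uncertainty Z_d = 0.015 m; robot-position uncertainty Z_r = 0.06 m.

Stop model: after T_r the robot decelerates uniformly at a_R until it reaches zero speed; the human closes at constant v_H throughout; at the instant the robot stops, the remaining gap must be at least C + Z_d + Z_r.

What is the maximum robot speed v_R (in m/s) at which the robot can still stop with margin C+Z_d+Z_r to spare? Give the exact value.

quadratic (1/6)·v² + (47/60)·v + (-155/96) = 0
  disc = (47/60)² − 4·(1/6)·(-155/96) = 169/100 ; √disc = 13/10
  v_R = (−(47/60) + 13/10) / (2·(1/6)) = 31/20 m/s
check:
T_s = v_R/a_R = (31/20)/3 = 0.5167 s
robot in T_r: 1.5500·0.2500 = 0.3875 m
braking distance = 1.5500²/(2·3.0000) = 0.4004 m
person approaches 1.6000·(0.2500+0.5167) = 1.2267 m
margins: 0.1500+0.0150+0.0600 = 0.2250 m
sum ≈ 0.3875+0.4004+1.2267+0.2250 ≈ 2.2396 m = S ✓

v_R_max = 31/20 m/s = 1.5500 m/s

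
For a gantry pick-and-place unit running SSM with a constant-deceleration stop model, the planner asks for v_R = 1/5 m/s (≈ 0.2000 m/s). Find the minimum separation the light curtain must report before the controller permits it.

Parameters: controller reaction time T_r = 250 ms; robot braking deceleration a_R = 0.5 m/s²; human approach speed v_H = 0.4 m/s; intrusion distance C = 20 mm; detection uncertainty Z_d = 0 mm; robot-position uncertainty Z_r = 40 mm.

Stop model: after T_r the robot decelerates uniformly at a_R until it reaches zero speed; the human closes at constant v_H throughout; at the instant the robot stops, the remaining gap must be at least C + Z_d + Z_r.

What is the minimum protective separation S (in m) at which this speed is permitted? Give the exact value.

S_min = 41/100 m = 0.4100 m

braking lasts T_s = (1/5)/(1/2) = 0.4000 s
reaction-phase robot travel = 0.2000·0.2500 = 0.0500 m
braking distance = 0.2000²/(2·0.5000) = 0.0400 m
person approaches 0.4000·(0.2500+0.4000) = 0.2600 m
margins: 0.0200+0.0000+0.0400 = 0.0600 m
S_min ≈ 0.0500+0.0400+0.2600+0.0600  ⇒  S_min = 41/100 m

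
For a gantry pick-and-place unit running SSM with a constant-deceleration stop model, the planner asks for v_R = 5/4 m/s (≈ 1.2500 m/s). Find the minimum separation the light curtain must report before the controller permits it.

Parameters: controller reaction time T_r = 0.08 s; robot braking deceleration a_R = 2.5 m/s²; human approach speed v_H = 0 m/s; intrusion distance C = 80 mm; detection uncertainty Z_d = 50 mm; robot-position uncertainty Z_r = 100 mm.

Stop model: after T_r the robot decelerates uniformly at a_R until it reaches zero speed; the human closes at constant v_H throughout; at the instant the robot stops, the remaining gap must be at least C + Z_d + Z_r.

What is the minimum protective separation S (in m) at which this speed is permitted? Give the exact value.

stop time T_s = (5/4)/(5/2) = 0.5000 s
robot in T_r: 1.2500·0.0800 = 0.1000 m
braking distance = 1.2500²/(2·2.5000) = 0.3125 m
person approaches 0.0000·(0.0800+0.5000) = 0.0000 m
C+Z_d+Z_r = 0.0800+0.0500+0.1000 = 0.2300 m
S_min ≈ 0.1000+0.3125+0.0000+0.2300  ⇒  S_min = 257/400 m

S_min = 257/400 m = 0.6425 m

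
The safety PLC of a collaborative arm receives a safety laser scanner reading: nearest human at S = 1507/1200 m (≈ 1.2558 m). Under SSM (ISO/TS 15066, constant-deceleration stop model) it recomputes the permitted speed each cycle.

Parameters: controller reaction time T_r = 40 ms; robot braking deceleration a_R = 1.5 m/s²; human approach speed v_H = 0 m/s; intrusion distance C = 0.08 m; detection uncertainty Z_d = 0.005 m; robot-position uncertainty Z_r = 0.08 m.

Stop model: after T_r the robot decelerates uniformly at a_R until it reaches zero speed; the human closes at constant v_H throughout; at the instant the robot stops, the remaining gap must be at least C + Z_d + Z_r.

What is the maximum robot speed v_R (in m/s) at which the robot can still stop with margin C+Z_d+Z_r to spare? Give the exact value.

quadratic (1/3)·v² + (1/25)·v + (-1309/1200) = 0
  disc = (1/25)² − 4·(1/3)·(-1309/1200) = 32761/22500 ; √disc = 181/150
  v_R = (−(1/25) + 181/150) / (2·(1/3)) = 7/4 m/s
check:
braking lasts T_s = (7/4)/(3/2) = 1.1667 s
reaction-phase robot travel = 1.7500·0.0400 = 0.0700 m
braking distance = 1.7500²/(2·1.5000) = 1.0208 m
person approaches 0.0000·(0.0400+1.1667) = 0.0000 m
residual clearance needed = 0.0800+0.0050+0.0800 = 0.1650 m
sum ≈ 0.0700+1.0208+0.0000+0.1650 ≈ 1.2558 m = S ✓

v_R_max = 7/4 m/s = 1.7500 m/s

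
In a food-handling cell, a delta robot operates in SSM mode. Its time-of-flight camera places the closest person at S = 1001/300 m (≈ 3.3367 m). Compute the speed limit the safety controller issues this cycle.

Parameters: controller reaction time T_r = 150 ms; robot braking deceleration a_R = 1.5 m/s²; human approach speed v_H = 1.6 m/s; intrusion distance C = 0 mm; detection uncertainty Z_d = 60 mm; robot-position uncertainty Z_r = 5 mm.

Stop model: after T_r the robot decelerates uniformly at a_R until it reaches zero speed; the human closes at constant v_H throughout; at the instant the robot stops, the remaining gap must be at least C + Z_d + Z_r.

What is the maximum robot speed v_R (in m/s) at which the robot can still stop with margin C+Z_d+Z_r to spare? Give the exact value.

v_R_max = 17/10 m/s = 1.7000 m/s

at the boundary: (1/3)·v² + (73/60)·v + (-1819/600) = 0
  disc = (73/60)² − 4·(1/3)·(-1819/600) = 2209/400 ; √disc = 47/20
  v_R = (−(73/60) + 47/20) / (2·(1/3)) = 17/10 m/s
check:
stop time T_s = (17/10)/(3/2) = 1.1333 s
robot covers v_R·T_r = 1.7000·0.1500 = 0.2550 m before braking
robot under decel: 1.7000²/(2·1.5000) = 0.9633 m
human closes 1.6000·1.2833 = 2.0533 m
residual clearance needed = 0.0000+0.0600+0.0050 = 0.0650 m
sum ≈ 0.2550+0.9633+2.0533+0.0650 ≈ 3.3367 m = S ✓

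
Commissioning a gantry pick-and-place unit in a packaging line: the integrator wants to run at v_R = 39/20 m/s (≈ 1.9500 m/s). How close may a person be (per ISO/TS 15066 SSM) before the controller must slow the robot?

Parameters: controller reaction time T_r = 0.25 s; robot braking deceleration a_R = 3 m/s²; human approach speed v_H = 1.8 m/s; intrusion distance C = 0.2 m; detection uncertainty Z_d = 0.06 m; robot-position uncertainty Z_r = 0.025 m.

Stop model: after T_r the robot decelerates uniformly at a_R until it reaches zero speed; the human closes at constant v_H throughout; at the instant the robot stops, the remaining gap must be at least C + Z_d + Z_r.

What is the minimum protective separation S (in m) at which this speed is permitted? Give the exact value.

stop time T_s = (39/20)/3 = 0.6500 s
robot covers v_R·T_r = 1.9500·0.2500 = 0.4875 m before braking
robot covers 1.9500·0.6500 − ½·3.0000·0.6500² = 0.6338 m while stopping
human over T_r+T_s: 1.8000·(0.2500+0.6500) = 1.6200 m
margins: 0.2000+0.0600+0.0250 = 0.2850 m
S_min ≈ 0.4875+0.6338+1.6200+0.2850  ⇒  S_min = 2421/800 m

S_min = 2421/800 m = 3.0263 m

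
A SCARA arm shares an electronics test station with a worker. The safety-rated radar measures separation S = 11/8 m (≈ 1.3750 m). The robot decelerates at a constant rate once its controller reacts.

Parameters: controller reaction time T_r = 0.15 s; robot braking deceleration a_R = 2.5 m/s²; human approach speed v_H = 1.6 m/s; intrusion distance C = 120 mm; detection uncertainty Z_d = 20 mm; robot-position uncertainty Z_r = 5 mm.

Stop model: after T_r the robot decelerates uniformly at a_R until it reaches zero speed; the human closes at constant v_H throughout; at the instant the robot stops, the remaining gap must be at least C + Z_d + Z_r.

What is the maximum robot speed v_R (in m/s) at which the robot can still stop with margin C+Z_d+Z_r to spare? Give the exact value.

quadratic (1/5)·v² + (79/100)·v + (-99/100) = 0
  disc = (79/100)² − 4·(1/5)·(-99/100) = 14161/10000 ; √disc = 119/100
  v_R = (−(79/100) + 119/100) / (2·(1/5)) = 1 m/s
check:
stop time T_s = 1/(5/2) = 0.4000 s
reaction-phase robot travel = 1.0000·0.1500 = 0.1500 m
braking distance = 1.0000²/(2·2.5000) = 0.2000 m
person approaches 1.6000·(0.1500+0.4000) = 0.8800 m
C+Z_d+Z_r = 0.1200+0.0200+0.0050 = 0.1450 m
sum ≈ 0.1500+0.2000+0.8800+0.1450 ≈ 1.3750 m = S ✓

v_R_max = 1 m/s = 1.0000 m/s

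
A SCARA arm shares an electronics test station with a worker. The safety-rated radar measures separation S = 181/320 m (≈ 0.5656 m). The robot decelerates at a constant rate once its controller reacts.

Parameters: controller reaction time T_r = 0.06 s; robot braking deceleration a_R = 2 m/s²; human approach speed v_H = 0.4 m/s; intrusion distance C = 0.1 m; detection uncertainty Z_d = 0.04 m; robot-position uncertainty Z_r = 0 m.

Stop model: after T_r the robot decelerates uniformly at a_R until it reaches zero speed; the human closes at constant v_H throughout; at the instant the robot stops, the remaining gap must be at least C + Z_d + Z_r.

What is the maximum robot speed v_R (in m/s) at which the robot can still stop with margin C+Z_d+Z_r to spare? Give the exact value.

collect terms ⇒ (1/4)·v_R² + (13/50)·v_R + (-3213/8000) = 0
  disc = (13/50)² − 4·(1/4)·(-3213/8000) = 18769/40000 ; √disc = 137/200
  v_R = (−(13/50) + 137/200) / (2·(1/4)) = 17/20 m/s
check:
stop time T_s = (17/20)/2 = 0.4250 s
robot covers v_R·T_r = 0.8500·0.0600 = 0.0510 m before braking
robot under decel: 0.8500²/(2·2.0000) = 0.1806 m
human closes 0.4000·0.4850 = 0.1940 m
residual clearance needed = 0.1000+0.0400+0.0000 = 0.1400 m
sum ≈ 0.0510+0.1806+0.1940+0.1400 ≈ 0.5656 m = S ✓

v_R_max = 17/20 m/s = 0.8500 m/s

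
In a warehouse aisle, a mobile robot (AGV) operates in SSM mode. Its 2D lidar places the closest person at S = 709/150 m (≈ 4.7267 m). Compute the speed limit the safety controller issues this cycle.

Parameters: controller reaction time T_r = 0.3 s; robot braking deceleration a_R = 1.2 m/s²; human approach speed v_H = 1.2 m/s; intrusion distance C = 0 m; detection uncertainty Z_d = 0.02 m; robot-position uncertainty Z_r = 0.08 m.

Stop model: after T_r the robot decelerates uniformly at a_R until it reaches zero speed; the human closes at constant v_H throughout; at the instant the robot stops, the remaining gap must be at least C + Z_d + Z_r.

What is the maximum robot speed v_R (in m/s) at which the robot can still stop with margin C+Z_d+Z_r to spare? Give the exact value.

v_R_max = 2 m/s = 2.0000 m/s

at the boundary: (5/12)·v² + (13/10)·v + (-64/15) = 0
  disc = (13/10)² − 4·(5/12)·(-64/15) = 7921/900 ; √disc = 89/30
  v_R = (−(13/10) + 89/30) / (2·(5/12)) = 2 m/s
check:
stop time T_s = 2/(6/5) = 1.6667 s
robot covers v_R·T_r = 2.0000·0.3000 = 0.6000 m before braking
braking distance = 2.0000²/(2·1.2000) = 1.6667 m
person approaches 1.2000·(0.3000+1.6667) = 2.3600 m
margins: 0.0000+0.0200+0.0800 = 0.1000 m
sum ≈ 0.6000+1.6667+2.3600+0.1000 ≈ 4.7267 m = S ✓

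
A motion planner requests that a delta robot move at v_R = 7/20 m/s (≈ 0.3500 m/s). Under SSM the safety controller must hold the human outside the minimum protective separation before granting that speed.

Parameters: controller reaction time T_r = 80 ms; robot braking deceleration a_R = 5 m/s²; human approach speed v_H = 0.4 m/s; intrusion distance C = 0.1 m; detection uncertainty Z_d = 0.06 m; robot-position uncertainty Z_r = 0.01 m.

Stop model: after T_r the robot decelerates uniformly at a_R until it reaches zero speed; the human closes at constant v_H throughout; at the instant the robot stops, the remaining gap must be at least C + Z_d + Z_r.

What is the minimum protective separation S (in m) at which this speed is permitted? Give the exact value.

S_min = 1081/4000 m = 0.2702 m

braking lasts T_s = (7/20)/5 = 0.0700 s
robot in T_r: 0.3500·0.0800 = 0.0280 m
braking distance = 0.3500²/(2·5.0000) = 0.0123 m
person approaches 0.4000·(0.0800+0.0700) = 0.0600 m
C+Z_d+Z_r = 0.1000+0.0600+0.0100 = 0.1700 m
S_min ≈ 0.0280+0.0123+0.0600+0.1700  ⇒  S_min = 1081/4000 m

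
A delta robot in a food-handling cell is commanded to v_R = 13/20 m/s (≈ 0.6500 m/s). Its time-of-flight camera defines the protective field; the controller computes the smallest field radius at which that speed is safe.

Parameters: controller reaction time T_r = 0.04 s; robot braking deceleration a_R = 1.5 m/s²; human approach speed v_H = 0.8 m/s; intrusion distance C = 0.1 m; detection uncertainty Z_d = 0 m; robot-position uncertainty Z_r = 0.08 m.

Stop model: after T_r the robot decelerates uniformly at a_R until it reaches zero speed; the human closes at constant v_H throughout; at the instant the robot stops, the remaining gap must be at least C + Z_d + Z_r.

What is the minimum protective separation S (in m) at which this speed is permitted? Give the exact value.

braking lasts T_s = (13/20)/(3/2) = 0.4333 s
reaction-phase robot travel = 0.6500·0.0400 = 0.0260 m
robot under decel: 0.6500²/(2·1.5000) = 0.1408 m
human over T_r+T_s: 0.8000·(0.0400+0.4333) = 0.3787 m
C+Z_d+Z_r = 0.1000+0.0000+0.0800 = 0.1800 m
S_min ≈ 0.0260+0.1408+0.3787+0.1800  ⇒  S_min = 1451/2000 m

S_min = 1451/2000 m = 0.7255 m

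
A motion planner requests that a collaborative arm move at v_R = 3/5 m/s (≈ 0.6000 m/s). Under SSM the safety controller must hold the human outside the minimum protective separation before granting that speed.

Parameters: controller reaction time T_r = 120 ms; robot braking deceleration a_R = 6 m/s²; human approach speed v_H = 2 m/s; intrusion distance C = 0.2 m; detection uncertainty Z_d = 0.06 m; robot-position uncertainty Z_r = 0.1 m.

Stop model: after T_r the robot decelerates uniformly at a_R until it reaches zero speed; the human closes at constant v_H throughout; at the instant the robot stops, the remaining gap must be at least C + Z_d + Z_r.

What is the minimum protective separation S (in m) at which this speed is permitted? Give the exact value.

S_min = 451/500 m = 0.9020 m

braking lasts T_s = (3/5)/6 = 0.1000 s
robot covers v_R·T_r = 0.6000·0.1200 = 0.0720 m before braking
robot covers 0.6000·0.1000 − ½·6.0000·0.1000² = 0.0300 m while stopping
human over T_r+T_s: 2.0000·(0.1200+0.1000) = 0.4400 m
residual clearance needed = 0.2000+0.0600+0.1000 = 0.3600 m
S_min ≈ 0.0720+0.0300+0.4400+0.3600  ⇒  S_min = 451/500 m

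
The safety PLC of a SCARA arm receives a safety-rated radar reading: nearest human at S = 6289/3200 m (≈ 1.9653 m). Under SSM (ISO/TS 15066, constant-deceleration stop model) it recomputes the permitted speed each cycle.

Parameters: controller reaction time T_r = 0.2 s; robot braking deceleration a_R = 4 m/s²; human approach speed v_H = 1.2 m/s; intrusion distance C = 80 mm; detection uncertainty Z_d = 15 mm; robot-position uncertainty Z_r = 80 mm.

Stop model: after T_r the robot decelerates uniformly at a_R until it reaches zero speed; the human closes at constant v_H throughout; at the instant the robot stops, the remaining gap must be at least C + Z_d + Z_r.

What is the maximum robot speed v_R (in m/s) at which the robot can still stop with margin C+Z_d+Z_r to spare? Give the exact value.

collect terms ⇒ (1/8)·v_R² + (1/2)·v_R + (-4961/3200) = 0
  disc = (1/2)² − 4·(1/8)·(-4961/3200) = 6561/6400 ; √disc = 81/80
  v_R = (−(1/2) + 81/80) / (2·(1/8)) = 41/20 m/s
check:
T_s = v_R/a_R = (41/20)/4 = 0.5125 s
robot in T_r: 2.0500·0.2000 = 0.4100 m
robot covers 2.0500·0.5125 − ½·4.0000·0.5125² = 0.5253 m while stopping
person approaches 1.2000·(0.2000+0.5125) = 0.8550 m
margins: 0.0800+0.0150+0.0800 = 0.1750 m
sum ≈ 0.4100+0.5253+0.8550+0.1750 ≈ 1.9653 m = S ✓

v_R_max = 41/20 m/s = 2.0500 m/s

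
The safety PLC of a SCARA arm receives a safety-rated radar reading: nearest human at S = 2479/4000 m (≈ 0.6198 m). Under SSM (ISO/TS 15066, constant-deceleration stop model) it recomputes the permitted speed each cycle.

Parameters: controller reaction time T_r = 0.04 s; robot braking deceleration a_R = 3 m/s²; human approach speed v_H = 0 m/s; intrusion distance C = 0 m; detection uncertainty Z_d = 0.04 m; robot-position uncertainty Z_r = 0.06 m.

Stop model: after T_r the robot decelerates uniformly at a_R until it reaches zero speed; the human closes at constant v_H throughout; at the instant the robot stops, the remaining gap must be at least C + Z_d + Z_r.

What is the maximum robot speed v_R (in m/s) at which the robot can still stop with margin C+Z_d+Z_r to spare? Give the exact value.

v_R_max = 33/20 m/s = 1.6500 m/s

collect terms ⇒ (1/6)·v_R² + (1/25)·v_R + (-2079/4000) = 0
  disc = (1/25)² − 4·(1/6)·(-2079/4000) = 3481/10000 ; √disc = 59/100
  v_R = (−(1/25) + 59/100) / (2·(1/6)) = 33/20 m/s
check:
braking lasts T_s = (33/20)/3 = 0.5500 s
reaction-phase robot travel = 1.6500·0.0400 = 0.0660 m
braking distance = 1.6500²/(2·3.0000) = 0.4537 m
human over T_r+T_s: 0.0000·(0.0400+0.5500) = 0.0000 m
residual clearance needed = 0.0000+0.0400+0.0600 = 0.1000 m
sum ≈ 0.0660+0.4537+0.0000+0.1000 ≈ 0.6198 m = S ✓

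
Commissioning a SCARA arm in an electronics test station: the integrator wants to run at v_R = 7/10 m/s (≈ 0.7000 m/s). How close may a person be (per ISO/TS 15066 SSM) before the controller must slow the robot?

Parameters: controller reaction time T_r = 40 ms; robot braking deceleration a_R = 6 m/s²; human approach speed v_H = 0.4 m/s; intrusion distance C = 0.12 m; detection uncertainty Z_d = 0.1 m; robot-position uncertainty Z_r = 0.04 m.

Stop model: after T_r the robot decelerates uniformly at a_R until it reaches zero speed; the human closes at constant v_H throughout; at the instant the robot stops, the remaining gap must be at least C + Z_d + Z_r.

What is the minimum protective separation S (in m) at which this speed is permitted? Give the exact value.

S_min = 783/2000 m = 0.3915 m

braking lasts T_s = (7/10)/6 = 0.1167 s
robot covers v_R·T_r = 0.7000·0.0400 = 0.0280 m before braking
robot under decel: 0.7000²/(2·6.0000) = 0.0408 m
human over T_r+T_s: 0.4000·(0.0400+0.1167) = 0.0627 m
margins: 0.1200+0.1000+0.0400 = 0.2600 m
S_min ≈ 0.0280+0.0408+0.0627+0.2600  ⇒  S_min = 783/2000 m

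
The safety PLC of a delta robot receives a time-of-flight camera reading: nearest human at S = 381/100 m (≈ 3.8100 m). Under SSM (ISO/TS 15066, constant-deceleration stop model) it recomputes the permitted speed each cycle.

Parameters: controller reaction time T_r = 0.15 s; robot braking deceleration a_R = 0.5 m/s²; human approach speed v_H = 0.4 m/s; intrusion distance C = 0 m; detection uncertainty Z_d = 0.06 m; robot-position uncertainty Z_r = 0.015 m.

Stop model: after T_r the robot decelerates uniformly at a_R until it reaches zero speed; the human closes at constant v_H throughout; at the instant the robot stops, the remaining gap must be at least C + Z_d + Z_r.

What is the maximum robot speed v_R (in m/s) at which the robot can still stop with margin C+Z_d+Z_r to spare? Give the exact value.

v_R_max = 3/2 m/s = 1.5000 m/s

quadratic (1)·v² + (19/20)·v + (-147/40) = 0
  disc = (19/20)² − 4·(1)·(-147/40) = 6241/400 ; √disc = 79/20
  v_R = (−(19/20) + 79/20) / (2·(1)) = 3/2 m/s
check:
stop time T_s = (3/2)/(1/2) = 3.0000 s
robot in T_r: 1.5000·0.1500 = 0.2250 m
braking distance = 1.5000²/(2·0.5000) = 2.2500 m
person approaches 0.4000·(0.1500+3.0000) = 1.2600 m
margins: 0.0000+0.0600+0.0150 = 0.0750 m
sum ≈ 0.2250+2.2500+1.2600+0.0750 ≈ 3.8100 m = S ✓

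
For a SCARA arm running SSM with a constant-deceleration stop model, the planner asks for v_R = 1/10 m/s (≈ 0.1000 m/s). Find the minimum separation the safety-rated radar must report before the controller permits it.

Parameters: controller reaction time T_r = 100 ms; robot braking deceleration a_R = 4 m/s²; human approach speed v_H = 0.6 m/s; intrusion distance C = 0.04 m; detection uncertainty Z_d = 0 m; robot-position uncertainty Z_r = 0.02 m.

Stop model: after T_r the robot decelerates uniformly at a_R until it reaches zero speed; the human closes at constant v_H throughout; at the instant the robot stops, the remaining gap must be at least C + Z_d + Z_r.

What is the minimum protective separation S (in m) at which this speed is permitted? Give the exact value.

T_s = v_R/a_R = (1/10)/4 = 0.0250 s
robot covers v_R·T_r = 0.1000·0.1000 = 0.0100 m before braking
braking distance = 0.1000²/(2·4.0000) = 0.0013 m
human closes 0.6000·0.1250 = 0.0750 m
residual clearance needed = 0.0400+0.0000+0.0200 = 0.0600 m
S_min ≈ 0.0100+0.0013+0.0750+0.0600  ⇒  S_min = 117/800 m

S_min = 117/800 m = 0.1462 m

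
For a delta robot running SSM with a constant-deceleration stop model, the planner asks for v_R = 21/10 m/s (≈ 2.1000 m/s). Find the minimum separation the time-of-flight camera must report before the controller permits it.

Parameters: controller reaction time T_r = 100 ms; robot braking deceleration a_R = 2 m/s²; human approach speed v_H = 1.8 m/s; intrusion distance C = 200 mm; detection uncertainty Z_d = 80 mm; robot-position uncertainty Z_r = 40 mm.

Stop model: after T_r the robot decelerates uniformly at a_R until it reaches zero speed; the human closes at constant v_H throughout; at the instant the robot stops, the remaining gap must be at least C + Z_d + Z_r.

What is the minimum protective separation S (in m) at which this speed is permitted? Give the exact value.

T_s = v_R/a_R = (21/10)/2 = 1.0500 s
robot in T_r: 2.1000·0.1000 = 0.2100 m
robot covers 2.1000·1.0500 − ½·2.0000·1.0500² = 1.1025 m while stopping
human closes 1.8000·1.1500 = 2.0700 m
residual clearance needed = 0.2000+0.0800+0.0400 = 0.3200 m
S_min ≈ 0.2100+1.1025+2.0700+0.3200  ⇒  S_min = 1481/400 m

S_min = 1481/400 m = 3.7025 m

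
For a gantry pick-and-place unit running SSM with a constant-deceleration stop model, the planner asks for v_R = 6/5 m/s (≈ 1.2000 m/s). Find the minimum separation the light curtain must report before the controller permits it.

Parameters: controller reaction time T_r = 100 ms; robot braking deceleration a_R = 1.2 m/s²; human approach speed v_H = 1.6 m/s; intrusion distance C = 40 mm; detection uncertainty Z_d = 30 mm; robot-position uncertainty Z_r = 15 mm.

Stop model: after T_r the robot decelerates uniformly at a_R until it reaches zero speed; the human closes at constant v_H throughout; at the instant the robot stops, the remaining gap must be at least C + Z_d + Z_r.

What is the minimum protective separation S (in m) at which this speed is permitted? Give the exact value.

S_min = 513/200 m = 2.5650 m

T_s = v_R/a_R = (6/5)/(6/5) = 1.0000 s
robot covers v_R·T_r = 1.2000·0.1000 = 0.1200 m before braking
robot covers 1.2000·1.0000 − ½·1.2000·1.0000² = 0.6000 m while stopping
human over T_r+T_s: 1.6000·(0.1000+1.0000) = 1.7600 m
margins: 0.0400+0.0300+0.0150 = 0.0850 m
S_min ≈ 0.1200+0.6000+1.7600+0.0850  ⇒  S_min = 513/200 m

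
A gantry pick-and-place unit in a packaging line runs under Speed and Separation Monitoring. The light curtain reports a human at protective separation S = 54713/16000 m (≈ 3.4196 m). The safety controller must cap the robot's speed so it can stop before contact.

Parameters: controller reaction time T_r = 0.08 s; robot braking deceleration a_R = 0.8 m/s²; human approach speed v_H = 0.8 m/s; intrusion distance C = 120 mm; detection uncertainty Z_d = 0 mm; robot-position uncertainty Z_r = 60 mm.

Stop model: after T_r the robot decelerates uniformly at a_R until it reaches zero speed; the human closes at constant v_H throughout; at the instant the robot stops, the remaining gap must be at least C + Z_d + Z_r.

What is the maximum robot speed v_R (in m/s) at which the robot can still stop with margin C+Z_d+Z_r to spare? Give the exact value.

v_R_max = 31/20 m/s = 1.5500 m/s

collect terms ⇒ (5/8)·v_R² + (27/25)·v_R + (-50809/16000) = 0
  disc = (27/25)² − 4·(5/8)·(-50809/16000) = 1456849/160000 ; √disc = 1207/400
  v_R = (−(27/25) + 1207/400) / (2·(5/8)) = 31/20 m/s
check:
braking lasts T_s = (31/20)/(4/5) = 1.9375 s
robot covers v_R·T_r = 1.5500·0.0800 = 0.1240 m before braking
robot under decel: 1.5500²/(2·0.8000) = 1.5016 m
person approaches 0.8000·(0.0800+1.9375) = 1.6140 m
residual clearance needed = 0.1200+0.0000+0.0600 = 0.1800 m
sum ≈ 0.1240+1.5016+1.6140+0.1800 ≈ 3.4196 m = S ✓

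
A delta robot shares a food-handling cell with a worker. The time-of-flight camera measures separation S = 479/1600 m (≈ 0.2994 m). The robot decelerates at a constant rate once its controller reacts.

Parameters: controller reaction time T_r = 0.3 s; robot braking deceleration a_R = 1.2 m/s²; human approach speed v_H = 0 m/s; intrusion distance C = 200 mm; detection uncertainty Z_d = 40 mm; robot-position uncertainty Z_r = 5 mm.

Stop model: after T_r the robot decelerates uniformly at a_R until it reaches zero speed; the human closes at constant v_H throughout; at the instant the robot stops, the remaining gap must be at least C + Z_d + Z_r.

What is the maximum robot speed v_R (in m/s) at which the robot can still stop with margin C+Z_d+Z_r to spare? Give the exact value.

v_R_max = 3/20 m/s = 0.1500 m/s

collect terms ⇒ (5/12)·v_R² + (3/10)·v_R + (-87/1600) = 0
  disc = (3/10)² − 4·(5/12)·(-87/1600) = 289/1600 ; √disc = 17/40
  v_R = (−(3/10) + 17/40) / (2·(5/12)) = 3/20 m/s
check:
braking lasts T_s = (3/20)/(6/5) = 0.1250 s
reaction-phase robot travel = 0.1500·0.3000 = 0.0450 m
robot covers 0.1500·0.1250 − ½·1.2000·0.1250² = 0.0094 m while stopping
person approaches 0.0000·(0.3000+0.1250) = 0.0000 m
margins: 0.2000+0.0400+0.0050 = 0.2450 m
sum ≈ 0.0450+0.0094+0.0000+0.2450 ≈ 0.2994 m = S ✓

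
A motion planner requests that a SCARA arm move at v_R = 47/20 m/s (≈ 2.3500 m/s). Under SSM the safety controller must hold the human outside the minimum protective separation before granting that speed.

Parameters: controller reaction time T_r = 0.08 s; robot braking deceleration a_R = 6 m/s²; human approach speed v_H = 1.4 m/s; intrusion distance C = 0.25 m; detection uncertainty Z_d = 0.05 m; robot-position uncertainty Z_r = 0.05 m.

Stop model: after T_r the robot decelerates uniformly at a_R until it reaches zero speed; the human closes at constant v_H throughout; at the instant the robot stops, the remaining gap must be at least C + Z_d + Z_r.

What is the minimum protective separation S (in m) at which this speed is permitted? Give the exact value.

S_min = 7961/4800 m = 1.6585 m

braking lasts T_s = (47/20)/6 = 0.3917 s
reaction-phase robot travel = 2.3500·0.0800 = 0.1880 m
braking distance = 2.3500²/(2·6.0000) = 0.4602 m
human closes 1.4000·0.4717 = 0.6603 m
C+Z_d+Z_r = 0.2500+0.0500+0.0500 = 0.3500 m
S_min ≈ 0.1880+0.4602+0.6603+0.3500  ⇒  S_min = 7961/4800 m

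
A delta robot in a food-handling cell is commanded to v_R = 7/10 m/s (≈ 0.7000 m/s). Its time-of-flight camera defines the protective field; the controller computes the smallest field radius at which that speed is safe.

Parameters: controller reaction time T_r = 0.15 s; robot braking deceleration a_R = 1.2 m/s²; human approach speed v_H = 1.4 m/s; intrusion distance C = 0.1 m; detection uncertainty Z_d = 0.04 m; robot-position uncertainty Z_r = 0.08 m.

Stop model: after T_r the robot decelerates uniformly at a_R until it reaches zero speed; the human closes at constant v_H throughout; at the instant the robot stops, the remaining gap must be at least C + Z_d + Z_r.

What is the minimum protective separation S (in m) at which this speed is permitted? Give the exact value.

T_s = v_R/a_R = (7/10)/(6/5) = 0.5833 s
reaction-phase robot travel = 0.7000·0.1500 = 0.1050 m
robot covers 0.7000·0.5833 − ½·1.2000·0.5833² = 0.2042 m while stopping
human closes 1.4000·0.7333 = 1.0267 m
margins: 0.1000+0.0400+0.0800 = 0.2200 m
S_min ≈ 0.1050+0.2042+1.0267+0.2200  ⇒  S_min = 1867/1200 m

S_min = 1867/1200 m = 1.5558 m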